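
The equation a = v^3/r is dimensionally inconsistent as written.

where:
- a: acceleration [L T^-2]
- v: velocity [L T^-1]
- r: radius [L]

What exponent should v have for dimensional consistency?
The exponent of v should be 2: a = v^2/r

The LHS a has dimensions [L T^-2]; v has dimensions [L T^-1].
As written, the RHS v^3/r (exponent 3 on v) has dimensions [L^2 T^-3], which does not match.
With exponent 2, the RHS v^2/r has dimensions [L T^-2], matching the LHS.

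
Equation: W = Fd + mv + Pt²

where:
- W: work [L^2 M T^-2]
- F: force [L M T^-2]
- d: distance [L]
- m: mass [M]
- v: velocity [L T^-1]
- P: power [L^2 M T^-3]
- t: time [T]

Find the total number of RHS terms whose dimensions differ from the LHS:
2

LHS W: [L^2 M T^-2]
- Fd: [L^2 M T^-2] ✓
- mv: [L M T^-1] ✗
- Pt²: [L^2 M T^-1] ✗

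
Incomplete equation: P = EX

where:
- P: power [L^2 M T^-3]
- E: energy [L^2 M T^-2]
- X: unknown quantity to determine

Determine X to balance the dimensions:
X = f (inverse time / frequency (1/t)), dimensions [T^-1]

P has dimensions [L^2 M T^-3]; the rest of the RHS (E) has dimensions [L^2 M T^-2].
So X must have dimensions [T^-1] — X = f (inverse time / frequency (1/t)).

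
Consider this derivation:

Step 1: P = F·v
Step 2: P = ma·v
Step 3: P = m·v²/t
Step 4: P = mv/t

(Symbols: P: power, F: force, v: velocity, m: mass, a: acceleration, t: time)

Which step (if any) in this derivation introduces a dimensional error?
Step 4

Step 1: P = F·v → LHS [L^2 M T^-3], RHS [L^2 M T^-3] ✓
Step 2: P = ma·v → LHS [L^2 M T^-3], RHS [L^2 M T^-3] ✓
Step 3: P = m·v²/t → LHS [L^2 M T^-3], RHS [L^2 M T^-3] ✓
Step 4: P = mv/t → LHS [L^2 M T^-3], RHS [L M T^-2] ✗

The first dimensional inconsistency appears in step 4: P = mv/t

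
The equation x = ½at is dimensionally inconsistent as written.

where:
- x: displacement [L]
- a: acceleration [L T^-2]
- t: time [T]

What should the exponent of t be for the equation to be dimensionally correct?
The exponent of t should be 2: x = ½at^2

The LHS x has dimensions [L]; t has dimensions [T].
As written, the RHS ½at (exponent 1 on t) has dimensions [L T^-1], which does not match.
With exponent 2, the RHS ½at^2 has dimensions [L], matching the LHS.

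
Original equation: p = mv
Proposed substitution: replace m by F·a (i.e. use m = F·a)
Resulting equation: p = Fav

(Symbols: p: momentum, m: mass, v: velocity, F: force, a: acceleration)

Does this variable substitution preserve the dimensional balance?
No

[m] = [M] and [F·a] = [L^2 M T^-4]. These differ, so the substitution replaces a quantity by one of different dimensions and the result p = Fav has LHS [L M T^-1] vs RHS [L^3 M T^-5] — inconsistent.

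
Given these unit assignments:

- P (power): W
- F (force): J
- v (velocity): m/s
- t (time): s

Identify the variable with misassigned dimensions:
F

The variable F (force) should have units N, not J.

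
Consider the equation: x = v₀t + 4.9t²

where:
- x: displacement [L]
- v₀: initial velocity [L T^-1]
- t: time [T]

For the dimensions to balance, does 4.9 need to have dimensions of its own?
Yes

x has dimensions [L], while t² alone has dimensions [T^2]. For the equation to balance, the factor 4.9 must carry dimensions [L T^-2] — it is a dimensional constant (a numerical value of a physical quantity with its units suppressed), not a pure number.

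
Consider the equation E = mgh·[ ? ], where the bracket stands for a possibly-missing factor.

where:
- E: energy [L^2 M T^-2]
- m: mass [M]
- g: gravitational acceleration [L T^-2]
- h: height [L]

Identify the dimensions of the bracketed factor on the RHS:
Nothing is missing — the bracketed factor must be dimensionless.

E has dimensions [L^2 M T^-2] and mgh already has dimensions [L^2 M T^-2], so E = mgh is dimensionally complete.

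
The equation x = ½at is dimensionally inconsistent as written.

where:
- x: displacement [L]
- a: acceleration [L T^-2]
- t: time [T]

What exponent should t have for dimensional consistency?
The exponent of t should be 2: x = ½at^2

The LHS x has dimensions [L]; t has dimensions [T].
As written, the RHS ½at (exponent 1 on t) has dimensions [L T^-1], which does not match.
With exponent 2, the RHS ½at^2 has dimensions [L], matching the LHS.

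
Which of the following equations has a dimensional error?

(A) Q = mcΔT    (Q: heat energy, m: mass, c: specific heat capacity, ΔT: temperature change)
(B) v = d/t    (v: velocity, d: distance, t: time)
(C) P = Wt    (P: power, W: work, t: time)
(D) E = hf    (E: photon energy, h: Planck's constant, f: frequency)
(C) P = Wt

The equation (C) P = Wt is dimensionally incorrect.

LHS (P): [L^2 M T^-3]
RHS (Wt): [L^2 M T^-1] ✗

The dimensions do not match. The other three equations balance.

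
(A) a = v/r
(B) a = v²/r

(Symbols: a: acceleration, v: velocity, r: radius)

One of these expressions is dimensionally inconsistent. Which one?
(A)

(A) a = v/r: LHS [L T^-2], RHS [T^-1] ✗
(B) a = v²/r: LHS [L T^-2], RHS [L T^-2] ✓

Expression (A) a = v/r is dimensionally incorrect.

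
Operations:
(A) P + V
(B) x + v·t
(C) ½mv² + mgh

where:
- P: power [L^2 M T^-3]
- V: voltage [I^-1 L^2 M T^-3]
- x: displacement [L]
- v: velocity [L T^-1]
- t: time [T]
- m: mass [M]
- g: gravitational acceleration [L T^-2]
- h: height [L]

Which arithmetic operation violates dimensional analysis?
(A) P + V

(A) P + V: P [L^2 M T^-3] and V [I^-1 L^2 M T^-3] — different dimensions cannot be added/subtracted ✗
(B) x + v·t: x [L] and v·t [L] — same dimensions ✓
(C) ½mv² + mgh: ½mv² [L^2 M T^-2] and mgh [L^2 M T^-2] — same dimensions ✓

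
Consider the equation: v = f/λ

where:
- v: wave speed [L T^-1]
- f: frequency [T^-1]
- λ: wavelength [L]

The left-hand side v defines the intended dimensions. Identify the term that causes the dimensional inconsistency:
The right-hand side term f/λ

v has dimensions [L T^-1], but f/λ has dimensions [L^-1 T^-1], so the term f/λ is dimensionally wrong for v.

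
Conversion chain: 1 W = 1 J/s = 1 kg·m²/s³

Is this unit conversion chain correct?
The chain is correct (no errors).

Correct: Watt is Joule per second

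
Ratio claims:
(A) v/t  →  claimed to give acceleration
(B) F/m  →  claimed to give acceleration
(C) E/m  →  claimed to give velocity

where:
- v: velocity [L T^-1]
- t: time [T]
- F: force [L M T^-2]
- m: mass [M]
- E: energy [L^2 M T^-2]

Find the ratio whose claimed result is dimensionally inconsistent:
(C) E/m does not give velocity

(A) v/t: [L T^-2] = acceleration [L T^-2] ✓
(B) F/m: [L T^-2] = acceleration [L T^-2] ✓
(C) E/m: [L^2 T^-2] ≠ velocity [L T^-1] ✗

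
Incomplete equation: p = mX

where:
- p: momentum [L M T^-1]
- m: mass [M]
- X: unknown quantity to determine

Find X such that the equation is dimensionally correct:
X = v (velocity), dimensions [L T^-1]

p has dimensions [L M T^-1]; the rest of the RHS (m) has dimensions [M].
So X must have dimensions [L T^-1] — X = v (velocity).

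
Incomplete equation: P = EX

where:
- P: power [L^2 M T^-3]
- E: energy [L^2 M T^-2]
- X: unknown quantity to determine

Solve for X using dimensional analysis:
X = f (inverse time / frequency (1/t)), dimensions [T^-1]

P has dimensions [L^2 M T^-3]; the rest of the RHS (E) has dimensions [L^2 M T^-2].
So X must have dimensions [T^-1] — X = f (inverse time / frequency (1/t)).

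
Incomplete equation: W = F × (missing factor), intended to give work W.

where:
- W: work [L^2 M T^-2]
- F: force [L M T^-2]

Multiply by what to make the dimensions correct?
d (distance), dimensions [L]

W has dimensions [L^2 M T^-2] and F has dimensions [L M T^-2].
The missing factor must have dimensions [L^2 M T^-2] / [L M T^-2] = [L], i.e. distance (d).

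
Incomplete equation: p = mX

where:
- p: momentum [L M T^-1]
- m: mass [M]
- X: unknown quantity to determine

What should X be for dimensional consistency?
X = v (velocity), dimensions [L T^-1]

p has dimensions [L M T^-1]; the rest of the RHS (m) has dimensions [M].
So X must have dimensions [L T^-1] — X = v (velocity).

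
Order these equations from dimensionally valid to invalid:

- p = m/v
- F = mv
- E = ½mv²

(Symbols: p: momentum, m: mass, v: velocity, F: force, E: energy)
Dimensionally correct: E = ½mv²
Dimensionally incorrect: p = m/v, F = mv
Ordered (correct first, then incorrect): E = ½mv², p = m/v, F = mv

- p = m/v: LHS [L M T^-1], RHS [L^-1 M T] → incorrect ✗
- F = mv: LHS [L M T^-2], RHS [L M T^-1] → incorrect ✗
- E = ½mv²: LHS [L^2 M T^-2], RHS [L^2 M T^-2] → correct ✓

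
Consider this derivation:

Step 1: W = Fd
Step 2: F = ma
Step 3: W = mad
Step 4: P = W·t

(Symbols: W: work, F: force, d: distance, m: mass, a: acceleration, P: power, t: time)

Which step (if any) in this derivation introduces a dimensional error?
Step 4

Step 1: W = Fd → LHS [L^2 M T^-2], RHS [L^2 M T^-2] ✓
Step 2: F = ma → LHS [L M T^-2], RHS [L M T^-2] ✓
Step 3: W = mad → LHS [L^2 M T^-2], RHS [L^2 M T^-2] ✓
Step 4: P = W·t → LHS [L^2 M T^-3], RHS [L^2 M T^-1] ✗

The first dimensional inconsistency appears in step 4: P = W·t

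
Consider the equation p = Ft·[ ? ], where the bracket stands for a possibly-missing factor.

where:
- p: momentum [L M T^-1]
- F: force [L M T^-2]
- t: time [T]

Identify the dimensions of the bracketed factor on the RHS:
Nothing is missing — the bracketed factor must be dimensionless.

p has dimensions [L M T^-1] and Ft already has dimensions [L M T^-1], so p = Ft is dimensionally complete.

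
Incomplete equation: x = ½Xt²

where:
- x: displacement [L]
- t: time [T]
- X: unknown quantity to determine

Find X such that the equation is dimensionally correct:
X = a (acceleration), dimensions [L T^-2]

x has dimensions [L]; the rest of the RHS (½ t²) has dimensions [T^2].
So X must have dimensions [L T^-2] — X = a (acceleration).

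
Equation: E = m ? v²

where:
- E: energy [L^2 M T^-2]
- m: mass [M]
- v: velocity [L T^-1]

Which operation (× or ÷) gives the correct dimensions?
multiplication (×): E = m × v²

E [L^2 M T^-2]; m [M]; v² [L^2 T^-2].
m × v² → [L^2 M T^-2] ✓
m ÷ v² → [L^-2 M T^2] ✗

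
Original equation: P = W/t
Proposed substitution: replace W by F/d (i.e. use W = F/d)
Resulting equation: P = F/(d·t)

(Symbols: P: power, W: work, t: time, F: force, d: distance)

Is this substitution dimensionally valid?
No

[W] = [L^2 M T^-2] and [F/d] = [M T^-2]. These differ, so the substitution replaces a quantity by one of different dimensions and the result P = F/(d·t) has LHS [L^2 M T^-3] vs RHS [M T^-3] — inconsistent.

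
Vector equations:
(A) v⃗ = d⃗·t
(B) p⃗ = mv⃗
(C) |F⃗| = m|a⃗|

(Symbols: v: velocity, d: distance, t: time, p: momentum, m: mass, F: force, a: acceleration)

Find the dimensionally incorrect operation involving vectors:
(A) v⃗ = d⃗·t

(A) v⃗ = d⃗·t: LHS [L T^-1], RHS [L T] ✗ — velocity is displacement per time; should be d⃗/t
(B) p⃗ = mv⃗: LHS [L M T^-1], RHS [L M T^-1] ✓ — mass (scalar) times velocity (vector)
(C) |F⃗| = m|a⃗|: LHS [L M T^-2], RHS [L M T^-2] ✓ — magnitudes of vectors are scalars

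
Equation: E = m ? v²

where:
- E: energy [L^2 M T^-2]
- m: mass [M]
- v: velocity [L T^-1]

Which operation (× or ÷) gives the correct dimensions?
multiplication (×): E = m × v²

E [L^2 M T^-2]; m [M]; v² [L^2 T^-2].
m × v² → [L^2 M T^-2] ✓
m ÷ v² → [L^-2 M T^2] ✗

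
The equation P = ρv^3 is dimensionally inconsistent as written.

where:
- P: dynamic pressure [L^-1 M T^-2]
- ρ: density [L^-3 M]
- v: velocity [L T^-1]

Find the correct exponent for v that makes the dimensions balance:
The exponent of v should be 2: P = ρv^2

The LHS P has dimensions [L^-1 M T^-2]; v has dimensions [L T^-1].
As written, the RHS ρv^3 (exponent 3 on v) has dimensions [M T^-3], which does not match.
With exponent 2, the RHS ρv^2 has dimensions [L^-1 M T^-2], matching the LHS.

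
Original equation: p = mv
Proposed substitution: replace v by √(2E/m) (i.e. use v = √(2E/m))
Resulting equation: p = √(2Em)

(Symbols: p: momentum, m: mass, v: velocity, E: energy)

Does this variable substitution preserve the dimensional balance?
Yes

[v] = [L T^-1] and [√(2E/m)] = [L T^-1]. These match, so the substitution replaces a quantity by one of the same dimensions and the result p = √(2Em) has LHS [L M T^-1] vs RHS [L M T^-1] — still consistent.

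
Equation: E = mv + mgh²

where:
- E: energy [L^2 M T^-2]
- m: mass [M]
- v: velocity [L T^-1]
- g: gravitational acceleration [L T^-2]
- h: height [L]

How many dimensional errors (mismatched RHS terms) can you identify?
2

LHS E: [L^2 M T^-2]
- mv: [L M T^-1] ✗
- mgh²: [L^3 M T^-2] ✗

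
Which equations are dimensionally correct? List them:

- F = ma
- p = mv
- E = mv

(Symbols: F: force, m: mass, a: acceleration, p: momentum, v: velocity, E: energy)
Dimensionally correct: F = ma, p = mv
Dimensionally incorrect: E = mv
Ordered (correct first, then incorrect): F = ma, p = mv, E = mv

- F = ma: LHS [L M T^-2], RHS [L M T^-2] → correct ✓
- p = mv: LHS [L M T^-1], RHS [L M T^-1] → correct ✓
- E = mv: LHS [L^2 M T^-2], RHS [L M T^-1] → incorrect ✗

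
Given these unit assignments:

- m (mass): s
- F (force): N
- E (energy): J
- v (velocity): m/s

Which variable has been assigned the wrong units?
m

The variable m (mass) should have units kg, not s.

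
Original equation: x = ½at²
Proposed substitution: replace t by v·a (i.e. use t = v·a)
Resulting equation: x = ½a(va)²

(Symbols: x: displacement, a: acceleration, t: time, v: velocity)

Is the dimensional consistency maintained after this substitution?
No

[t] = [T] and [v·a] = [L^2 T^-3]. These differ, so the substitution replaces a quantity by one of different dimensions and the result x = ½a(va)² has LHS [L] vs RHS [L^5 T^-8] — inconsistent.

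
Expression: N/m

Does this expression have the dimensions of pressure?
No

The expression N/m has dimensions [M T^-2], but pressure has dimensions [L^-1 M T^-2].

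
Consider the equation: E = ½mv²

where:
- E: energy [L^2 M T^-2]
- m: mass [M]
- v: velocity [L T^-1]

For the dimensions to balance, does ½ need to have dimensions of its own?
No

E has dimensions [L^2 M T^-2] and mv² already has dimensions [L^2 M T^-2], so the equation balances without ½ contributing any dimensions. ½ is a pure (dimensionless) number; changing or removing it would not affect dimensional consistency.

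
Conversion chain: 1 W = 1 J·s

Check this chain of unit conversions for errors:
The chain is incorrect (it contains an error).

Incorrect: Watt is J/s, not J·s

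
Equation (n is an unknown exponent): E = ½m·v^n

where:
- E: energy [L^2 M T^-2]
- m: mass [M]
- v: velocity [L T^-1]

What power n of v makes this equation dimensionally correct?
n = 2

E has dimensions [L^2 M T^-2]; v has dimensions [L T^-1].
The rest of the RHS has dimensions [M], so v^n must supply [L^2 T^-2].
With n = 2: ½m·v^2 has dimensions [L^2 M T^-2], matching the LHS ✓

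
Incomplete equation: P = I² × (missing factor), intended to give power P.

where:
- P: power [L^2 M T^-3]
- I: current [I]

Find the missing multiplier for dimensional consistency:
R (resistance), dimensions [I^-2 L^2 M T^-3]

P has dimensions [L^2 M T^-3] and I² has dimensions [I^2].
The missing factor must have dimensions [L^2 M T^-3] / [I^2] = [I^-2 L^2 M T^-3], i.e. resistance (R).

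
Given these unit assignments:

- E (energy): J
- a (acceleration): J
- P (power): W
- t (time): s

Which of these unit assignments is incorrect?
a

The variable a (acceleration) should have units m/s², not J.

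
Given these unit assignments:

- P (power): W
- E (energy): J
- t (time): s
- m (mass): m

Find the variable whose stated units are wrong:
m

The variable m (mass) should have units kg, not m.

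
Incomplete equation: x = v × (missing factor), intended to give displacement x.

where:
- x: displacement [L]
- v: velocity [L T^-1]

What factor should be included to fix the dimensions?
t (time), dimensions [T]

x has dimensions [L] and v has dimensions [L T^-1].
The missing factor must have dimensions [L] / [L T^-1] = [T], i.e. time (t).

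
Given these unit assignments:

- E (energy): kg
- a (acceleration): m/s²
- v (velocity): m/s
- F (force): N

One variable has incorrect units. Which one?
E

The variable E (energy) should have units J, not kg.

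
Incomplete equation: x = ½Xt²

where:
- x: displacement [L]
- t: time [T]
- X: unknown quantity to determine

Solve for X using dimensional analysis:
X = a (acceleration), dimensions [L T^-2]

x has dimensions [L]; the rest of the RHS (½ t²) has dimensions [T^2].
So X must have dimensions [L T^-2] — X = a (acceleration).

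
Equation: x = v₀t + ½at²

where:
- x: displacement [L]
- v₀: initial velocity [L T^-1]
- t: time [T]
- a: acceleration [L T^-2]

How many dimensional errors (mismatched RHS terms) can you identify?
0

LHS x: [L]
- v₀t: [L] ✓
- ½at²: [L] ✓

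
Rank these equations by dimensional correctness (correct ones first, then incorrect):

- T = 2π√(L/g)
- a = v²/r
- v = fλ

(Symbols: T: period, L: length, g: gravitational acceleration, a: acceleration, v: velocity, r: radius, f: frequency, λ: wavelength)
Dimensionally correct: T = 2π√(L/g), a = v²/r, v = fλ
Dimensionally incorrect: none
Ordered (correct first, then incorrect): T = 2π√(L/g), a = v²/r, v = fλ

- T = 2π√(L/g): LHS [T], RHS [T] → correct ✓
- a = v²/r: LHS [L T^-2], RHS [L T^-2] → correct ✓
- v = fλ: LHS [L T^-1], RHS [L T^-1] → correct ✓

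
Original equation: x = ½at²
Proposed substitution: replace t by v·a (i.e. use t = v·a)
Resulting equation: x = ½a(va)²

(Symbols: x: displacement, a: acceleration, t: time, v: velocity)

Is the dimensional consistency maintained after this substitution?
No

[t] = [T] and [v·a] = [L^2 T^-3]. These differ, so the substitution replaces a quantity by one of different dimensions and the result x = ½a(va)² has LHS [L] vs RHS [L^5 T^-8] — inconsistent.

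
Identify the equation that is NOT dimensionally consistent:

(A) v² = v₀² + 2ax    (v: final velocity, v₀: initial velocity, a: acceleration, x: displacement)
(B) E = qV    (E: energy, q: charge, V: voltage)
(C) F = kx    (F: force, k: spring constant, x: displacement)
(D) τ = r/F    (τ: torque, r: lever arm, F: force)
(D) τ = r/F

The equation (D) τ = r/F is dimensionally incorrect.

LHS (τ): [L^2 M T^-2]
RHS (r/F): [M^-1 T^2] ✗

The dimensions do not match. The other three equations balance.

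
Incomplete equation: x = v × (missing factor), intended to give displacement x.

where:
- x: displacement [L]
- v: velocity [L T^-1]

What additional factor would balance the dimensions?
t (time), dimensions [T]

x has dimensions [L] and v has dimensions [L T^-1].
The missing factor must have dimensions [L] / [L T^-1] = [T], i.e. time (t).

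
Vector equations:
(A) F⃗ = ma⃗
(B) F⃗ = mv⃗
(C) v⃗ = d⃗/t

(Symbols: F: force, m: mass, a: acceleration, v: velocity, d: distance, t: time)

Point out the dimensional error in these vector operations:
(B) F⃗ = mv⃗

(A) F⃗ = ma⃗: LHS [L M T^-2], RHS [L M T^-2] ✓ — Force and acceleration are vectors, mass is a scalar
(B) F⃗ = mv⃗: LHS [L M T^-2], RHS [L M T^-1] ✗ — mass times velocity is momentum, not force; should be ma⃗
(C) v⃗ = d⃗/t: LHS [L T^-1], RHS [L T^-1] ✓ — displacement (vector) divided by time (scalar)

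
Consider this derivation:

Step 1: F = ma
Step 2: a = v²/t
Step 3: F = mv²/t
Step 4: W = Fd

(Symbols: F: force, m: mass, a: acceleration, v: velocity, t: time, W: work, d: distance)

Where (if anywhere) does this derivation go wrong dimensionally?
Step 2

Step 1: F = ma → LHS [L M T^-2], RHS [L M T^-2] ✓
Step 2: a = v²/t → LHS [L T^-2], RHS [L^2 T^-3] ✗

The first dimensional inconsistency appears in step 2: a = v²/t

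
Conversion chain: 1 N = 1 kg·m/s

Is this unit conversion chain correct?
The chain is incorrect (it contains an error).

Incorrect: Newton is kg·m/s², not kg·m/s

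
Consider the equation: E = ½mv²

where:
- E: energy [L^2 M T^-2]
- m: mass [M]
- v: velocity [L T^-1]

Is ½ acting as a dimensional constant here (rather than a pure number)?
No

E has dimensions [L^2 M T^-2] and mv² already has dimensions [L^2 M T^-2], so the equation balances without ½ contributing any dimensions. ½ is a pure (dimensionless) number; changing or removing it would not affect dimensional consistency.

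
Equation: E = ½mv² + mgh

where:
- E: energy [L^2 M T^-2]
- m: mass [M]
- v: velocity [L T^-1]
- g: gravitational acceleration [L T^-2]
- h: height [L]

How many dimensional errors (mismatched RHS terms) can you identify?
0

LHS E: [L^2 M T^-2]
- ½mv²: [L^2 M T^-2] ✓
- mgh: [L^2 M T^-2] ✓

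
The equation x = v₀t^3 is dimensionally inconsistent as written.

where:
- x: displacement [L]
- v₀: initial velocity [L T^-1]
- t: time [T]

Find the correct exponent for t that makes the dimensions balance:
The exponent of t should be 1: x = v₀t

The LHS x has dimensions [L]; t has dimensions [T].
As written, the RHS v₀t^3 (exponent 3 on t) has dimensions [L T^2], which does not match.
With exponent 1, the RHS v₀t has dimensions [L], matching the LHS.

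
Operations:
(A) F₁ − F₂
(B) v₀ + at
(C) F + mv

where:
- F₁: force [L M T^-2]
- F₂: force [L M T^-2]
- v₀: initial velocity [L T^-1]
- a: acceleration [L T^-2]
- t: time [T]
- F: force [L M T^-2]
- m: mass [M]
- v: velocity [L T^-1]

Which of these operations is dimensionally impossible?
(C) F + mv

(A) F₁ − F₂: F₁ [L M T^-2] and F₂ [L M T^-2] — same dimensions ✓
(B) v₀ + at: v₀ [L T^-1] and at [L T^-1] — same dimensions ✓
(C) F + mv: F [L M T^-2] and mv [L M T^-1] — different dimensions cannot be added/subtracted ✗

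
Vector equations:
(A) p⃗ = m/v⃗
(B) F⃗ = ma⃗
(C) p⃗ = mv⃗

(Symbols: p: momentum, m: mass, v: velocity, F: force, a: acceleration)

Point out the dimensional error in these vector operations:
(A) p⃗ = m/v⃗

(A) p⃗ = m/v⃗: LHS [L M T^-1], RHS [L^-1 M T] ✗ — momentum is mass times velocity; should be mv⃗ (and division by a vector is undefined)
(B) F⃗ = ma⃗: LHS [L M T^-2], RHS [L M T^-2] ✓ — Force and acceleration are vectors, mass is a scalar
(C) p⃗ = mv⃗: LHS [L M T^-1], RHS [L M T^-1] ✓ — mass (scalar) times velocity (vector)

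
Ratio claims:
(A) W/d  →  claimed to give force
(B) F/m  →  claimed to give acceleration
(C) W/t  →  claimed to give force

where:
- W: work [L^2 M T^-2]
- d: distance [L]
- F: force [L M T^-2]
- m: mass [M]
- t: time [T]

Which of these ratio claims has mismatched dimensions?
(C) W/t does not give force

(A) W/d: [L M T^-2] = force [L M T^-2] ✓
(B) F/m: [L T^-2] = acceleration [L T^-2] ✓
(C) W/t: [L^2 M T^-3] ≠ force [L M T^-2] ✗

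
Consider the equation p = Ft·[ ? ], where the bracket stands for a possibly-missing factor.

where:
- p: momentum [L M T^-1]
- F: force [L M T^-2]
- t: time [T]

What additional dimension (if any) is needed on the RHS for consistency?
Nothing is missing — the bracketed factor must be dimensionless.

p has dimensions [L M T^-1] and Ft already has dimensions [L M T^-1], so p = Ft is dimensionally complete.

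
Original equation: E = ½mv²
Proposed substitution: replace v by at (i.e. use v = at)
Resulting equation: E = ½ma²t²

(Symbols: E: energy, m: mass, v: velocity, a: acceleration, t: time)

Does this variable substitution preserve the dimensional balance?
Yes

[v] = [L T^-1] and [at] = [L T^-1]. These match, so the substitution replaces a quantity by one of the same dimensions and the result E = ½ma²t² has LHS [L^2 M T^-2] vs RHS [L^2 M T^-2] — still consistent.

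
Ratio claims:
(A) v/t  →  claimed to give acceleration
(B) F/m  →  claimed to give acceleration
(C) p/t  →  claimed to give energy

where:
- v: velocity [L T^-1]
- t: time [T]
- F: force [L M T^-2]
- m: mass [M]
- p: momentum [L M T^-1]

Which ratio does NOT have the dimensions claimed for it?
(C) p/t does not give energy

(A) v/t: [L T^-2] = acceleration [L T^-2] ✓
(B) F/m: [L T^-2] = acceleration [L T^-2] ✓
(C) p/t: [L M T^-2] ≠ energy [L^2 M T^-2] ✗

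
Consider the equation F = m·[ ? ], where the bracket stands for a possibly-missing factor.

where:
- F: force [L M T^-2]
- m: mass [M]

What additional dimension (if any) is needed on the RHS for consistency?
[L T^-2] — acceleration (e.g. a)

F has dimensions [L M T^-2]; m has dimensions [M].
The bracketed factor must supply [L M T^-2] / [M] = [L T^-2].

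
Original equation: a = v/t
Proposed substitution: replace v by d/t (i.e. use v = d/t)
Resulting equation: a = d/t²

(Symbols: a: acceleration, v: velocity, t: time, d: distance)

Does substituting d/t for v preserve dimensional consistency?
Yes

[v] = [L T^-1] and [d/t] = [L T^-1]. These match, so the substitution replaces a quantity by one of the same dimensions and the result a = d/t² has LHS [L T^-2] vs RHS [L T^-2] — still consistent.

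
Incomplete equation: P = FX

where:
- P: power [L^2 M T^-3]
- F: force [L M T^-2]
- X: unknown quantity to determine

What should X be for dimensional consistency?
X = v (velocity), dimensions [L T^-1]

P has dimensions [L^2 M T^-3]; the rest of the RHS (F) has dimensions [L M T^-2].
So X must have dimensions [L T^-1] — X = v (velocity).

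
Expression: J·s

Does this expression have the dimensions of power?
No

The expression J·s has dimensions [L^2 M T^-1], but power has dimensions [L^2 M T^-3].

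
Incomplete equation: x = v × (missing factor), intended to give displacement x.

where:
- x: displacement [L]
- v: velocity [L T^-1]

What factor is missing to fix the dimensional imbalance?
t (time), dimensions [T]

x has dimensions [L] and v has dimensions [L T^-1].
The missing factor must have dimensions [L] / [L T^-1] = [T], i.e. time (t).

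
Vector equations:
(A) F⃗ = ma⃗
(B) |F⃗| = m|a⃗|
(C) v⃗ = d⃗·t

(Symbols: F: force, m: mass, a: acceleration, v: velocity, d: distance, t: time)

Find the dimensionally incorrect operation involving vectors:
(C) v⃗ = d⃗·t

(A) F⃗ = ma⃗: LHS [L M T^-2], RHS [L M T^-2] ✓ — Force and acceleration are vectors, mass is a scalar
(B) |F⃗| = m|a⃗|: LHS [L M T^-2], RHS [L M T^-2] ✓ — magnitudes of vectors are scalars
(C) v⃗ = d⃗·t: LHS [L T^-1], RHS [L T] ✗ — velocity is displacement per time; should be d⃗/t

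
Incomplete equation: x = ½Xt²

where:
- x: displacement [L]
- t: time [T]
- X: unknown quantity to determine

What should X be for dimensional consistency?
X = a (acceleration), dimensions [L T^-2]

x has dimensions [L]; the rest of the RHS (½ t²) has dimensions [T^2].
So X must have dimensions [L T^-2] — X = a (acceleration).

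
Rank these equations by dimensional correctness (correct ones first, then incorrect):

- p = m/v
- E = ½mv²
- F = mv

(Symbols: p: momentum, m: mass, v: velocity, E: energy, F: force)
Dimensionally correct: E = ½mv²
Dimensionally incorrect: p = m/v, F = mv
Ordered (correct first, then incorrect): E = ½mv², p = m/v, F = mv

- p = m/v: LHS [L M T^-1], RHS [L^-1 M T] → incorrect ✗
- E = ½mv²: LHS [L^2 M T^-2], RHS [L^2 M T^-2] → correct ✓
- F = mv: LHS [L M T^-2], RHS [L M T^-1] → incorrect ✗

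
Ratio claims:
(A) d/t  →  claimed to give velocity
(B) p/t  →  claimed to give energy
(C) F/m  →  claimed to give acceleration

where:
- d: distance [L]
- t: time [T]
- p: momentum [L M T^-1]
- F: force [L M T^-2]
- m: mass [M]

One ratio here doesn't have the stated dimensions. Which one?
(B) p/t does not give energy

(A) d/t: [L T^-1] = velocity [L T^-1] ✓
(B) p/t: [L M T^-2] ≠ energy [L^2 M T^-2] ✗
(C) F/m: [L T^-2] = acceleration [L T^-2] ✓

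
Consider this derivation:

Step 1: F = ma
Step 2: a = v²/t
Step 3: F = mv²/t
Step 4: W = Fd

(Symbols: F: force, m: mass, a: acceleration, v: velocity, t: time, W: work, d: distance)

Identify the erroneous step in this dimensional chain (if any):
Step 2

Step 1: F = ma → LHS [L M T^-2], RHS [L M T^-2] ✓
Step 2: a = v²/t → LHS [L T^-2], RHS [L^2 T^-3] ✗

The first dimensional inconsistency appears in step 2: a = v²/t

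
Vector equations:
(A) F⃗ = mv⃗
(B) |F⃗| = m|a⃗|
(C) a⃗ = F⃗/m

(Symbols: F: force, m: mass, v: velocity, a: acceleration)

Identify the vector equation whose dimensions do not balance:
(A) F⃗ = mv⃗

(A) F⃗ = mv⃗: LHS [L M T^-2], RHS [L M T^-1] ✗ — mass times velocity is momentum, not force; should be ma⃗
(B) |F⃗| = m|a⃗|: LHS [L M T^-2], RHS [L M T^-2] ✓ — magnitudes of vectors are scalars
(C) a⃗ = F⃗/m: LHS [L T^-2], RHS [L T^-2] ✓ — force (vector) divided by mass (scalar)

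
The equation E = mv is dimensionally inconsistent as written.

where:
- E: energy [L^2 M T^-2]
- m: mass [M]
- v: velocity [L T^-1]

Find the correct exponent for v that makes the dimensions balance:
The exponent of v should be 2: E = mv^2

The LHS E has dimensions [L^2 M T^-2]; v has dimensions [L T^-1].
As written, the RHS mv (exponent 1 on v) has dimensions [L M T^-1], which does not match.
With exponent 2, the RHS mv^2 has dimensions [L^2 M T^-2], matching the LHS.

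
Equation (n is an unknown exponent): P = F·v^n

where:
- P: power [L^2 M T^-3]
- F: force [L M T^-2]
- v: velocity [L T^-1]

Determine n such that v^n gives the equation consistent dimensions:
n = 1

P has dimensions [L^2 M T^-3]; v has dimensions [L T^-1].
The rest of the RHS has dimensions [L M T^-2], so v^n must supply [L T^-1].
With n = 1: F·v^1 has dimensions [L^2 M T^-3], matching the LHS ✓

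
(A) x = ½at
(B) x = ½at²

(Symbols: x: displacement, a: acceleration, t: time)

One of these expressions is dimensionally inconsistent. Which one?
(A)

(A) x = ½at: LHS [L], RHS [L T^-1] ✗
(B) x = ½at²: LHS [L], RHS [L] ✓

Expression (A) x = ½at is dimensionally incorrect.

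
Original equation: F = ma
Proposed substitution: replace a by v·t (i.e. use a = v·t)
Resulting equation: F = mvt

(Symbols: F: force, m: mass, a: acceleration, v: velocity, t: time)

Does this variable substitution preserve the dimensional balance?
No

[a] = [L T^-2] and [v·t] = [L]. These differ, so the substitution replaces a quantity by one of different dimensions and the result F = mvt has LHS [L M T^-2] vs RHS [L M] — inconsistent.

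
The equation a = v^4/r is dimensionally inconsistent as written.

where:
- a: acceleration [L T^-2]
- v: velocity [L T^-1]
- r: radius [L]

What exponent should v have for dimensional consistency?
The exponent of v should be 2: a = v^2/r

The LHS a has dimensions [L T^-2]; v has dimensions [L T^-1].
As written, the RHS v^4/r (exponent 4 on v) has dimensions [L^3 T^-4], which does not match.
With exponent 2, the RHS v^2/r has dimensions [L T^-2], matching the LHS.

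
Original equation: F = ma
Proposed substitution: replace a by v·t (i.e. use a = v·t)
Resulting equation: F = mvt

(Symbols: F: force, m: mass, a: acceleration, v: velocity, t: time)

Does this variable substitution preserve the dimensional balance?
No

[a] = [L T^-2] and [v·t] = [L]. These differ, so the substitution replaces a quantity by one of different dimensions and the result F = mvt has LHS [L M T^-2] vs RHS [L M] — inconsistent.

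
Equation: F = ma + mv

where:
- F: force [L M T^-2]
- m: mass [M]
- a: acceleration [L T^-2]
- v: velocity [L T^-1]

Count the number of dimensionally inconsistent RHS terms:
1

LHS F: [L M T^-2]
- ma: [L M T^-2] ✓
- mv: [L M T^-1] ✗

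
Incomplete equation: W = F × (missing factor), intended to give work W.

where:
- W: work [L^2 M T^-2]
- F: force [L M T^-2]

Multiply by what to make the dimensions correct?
d (distance), dimensions [L]

W has dimensions [L^2 M T^-2] and F has dimensions [L M T^-2].
The missing factor must have dimensions [L^2 M T^-2] / [L M T^-2] = [L], i.e. distance (d).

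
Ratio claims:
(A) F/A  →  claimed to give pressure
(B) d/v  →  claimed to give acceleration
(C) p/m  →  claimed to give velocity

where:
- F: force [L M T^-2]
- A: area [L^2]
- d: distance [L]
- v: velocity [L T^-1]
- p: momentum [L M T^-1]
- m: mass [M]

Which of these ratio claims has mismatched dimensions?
(B) d/v does not give acceleration

(A) F/A: [L^-1 M T^-2] = pressure [L^-1 M T^-2] ✓
(B) d/v: [T] ≠ acceleration [L T^-2] ✗
(C) p/m: [L T^-1] = velocity [L T^-1] ✓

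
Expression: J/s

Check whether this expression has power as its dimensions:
Yes

The expression J/s has dimensions [L^2 M T^-3], which is exactly power [L^2 M T^-3].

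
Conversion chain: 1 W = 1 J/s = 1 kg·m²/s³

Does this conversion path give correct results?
The chain is correct (no errors).

Correct: Watt is Joule per second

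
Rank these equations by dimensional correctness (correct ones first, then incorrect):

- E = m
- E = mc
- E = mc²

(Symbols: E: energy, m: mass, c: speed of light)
Dimensionally correct: E = mc²
Dimensionally incorrect: E = m, E = mc
Ordered (correct first, then incorrect): E = mc², E = m, E = mc

- E = m: LHS [L^2 M T^-2], RHS [M] → incorrect ✗
- E = mc: LHS [L^2 M T^-2], RHS [L M T^-1] → incorrect ✗
- E = mc²: LHS [L^2 M T^-2], RHS [L^2 M T^-2] → correct ✓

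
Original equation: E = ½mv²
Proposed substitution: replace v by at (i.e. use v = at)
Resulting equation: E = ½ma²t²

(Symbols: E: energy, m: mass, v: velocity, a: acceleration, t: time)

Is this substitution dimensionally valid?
Yes

[v] = [L T^-1] and [at] = [L T^-1]. These match, so the substitution replaces a quantity by one of the same dimensions and the result E = ½ma²t² has LHS [L^2 M T^-2] vs RHS [L^2 M T^-2] — still consistent.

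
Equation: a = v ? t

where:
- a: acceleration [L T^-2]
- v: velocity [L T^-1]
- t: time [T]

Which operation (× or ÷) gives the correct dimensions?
division (÷): a = v ÷ t

a [L T^-2]; v [L T^-1]; t [T].
v × t → [L] ✗
v ÷ t → [L T^-2] ✓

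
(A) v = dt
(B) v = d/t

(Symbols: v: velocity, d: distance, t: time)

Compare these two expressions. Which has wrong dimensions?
(A)

(A) v = dt: LHS [L T^-1], RHS [L T] ✗
(B) v = d/t: LHS [L T^-1], RHS [L T^-1] ✓

Expression (A) v = dt is dimensionally incorrect.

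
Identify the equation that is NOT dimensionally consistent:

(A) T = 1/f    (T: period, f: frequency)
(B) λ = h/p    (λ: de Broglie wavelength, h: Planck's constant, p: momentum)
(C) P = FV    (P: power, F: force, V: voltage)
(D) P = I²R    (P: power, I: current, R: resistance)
(C) P = FV

The equation (C) P = FV is dimensionally incorrect.

LHS (P): [L^2 M T^-3]
RHS (FV): [I^-1 L^3 M^2 T^-5] ✗

The dimensions do not match. The other three equations balance.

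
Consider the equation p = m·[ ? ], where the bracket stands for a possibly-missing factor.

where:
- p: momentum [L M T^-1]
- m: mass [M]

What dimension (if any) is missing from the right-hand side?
[L T^-1] — velocity (e.g. v)

p has dimensions [L M T^-1]; m has dimensions [M].
The bracketed factor must supply [L M T^-1] / [M] = [L T^-1].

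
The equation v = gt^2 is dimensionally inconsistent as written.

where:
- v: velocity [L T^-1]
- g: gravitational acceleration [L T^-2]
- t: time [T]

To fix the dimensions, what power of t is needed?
The exponent of t should be 1: v = gt

The LHS v has dimensions [L T^-1]; t has dimensions [T].
As written, the RHS gt^2 (exponent 2 on t) has dimensions [L], which does not match.
With exponent 1, the RHS gt has dimensions [L T^-1], matching the LHS.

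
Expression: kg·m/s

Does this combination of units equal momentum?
Yes

The expression kg·m/s has dimensions [L M T^-1], which is exactly momentum [L M T^-1].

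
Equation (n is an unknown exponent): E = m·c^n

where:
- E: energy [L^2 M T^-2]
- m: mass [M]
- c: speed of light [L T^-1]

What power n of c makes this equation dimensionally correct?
n = 2

E has dimensions [L^2 M T^-2]; c has dimensions [L T^-1].
The rest of the RHS has dimensions [M], so c^n must supply [L^2 T^-2].
With n = 2: m·c^2 has dimensions [L^2 M T^-2], matching the LHS ✓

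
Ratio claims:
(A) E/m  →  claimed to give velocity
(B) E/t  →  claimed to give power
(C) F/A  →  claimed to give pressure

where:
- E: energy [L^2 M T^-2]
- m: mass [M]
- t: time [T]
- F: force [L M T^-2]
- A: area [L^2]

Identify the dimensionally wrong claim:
(A) E/m does not give velocity

(A) E/m: [L^2 T^-2] ≠ velocity [L T^-1] ✗
(B) E/t: [L^2 M T^-3] = power [L^2 M T^-3] ✓
(C) F/A: [L^-1 M T^-2] = pressure [L^-1 M T^-2] ✓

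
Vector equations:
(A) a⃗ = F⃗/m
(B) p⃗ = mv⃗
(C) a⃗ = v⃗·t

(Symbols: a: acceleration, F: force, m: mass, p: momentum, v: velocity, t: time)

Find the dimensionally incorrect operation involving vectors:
(C) a⃗ = v⃗·t

(A) a⃗ = F⃗/m: LHS [L T^-2], RHS [L T^-2] ✓ — force (vector) divided by mass (scalar)
(B) p⃗ = mv⃗: LHS [L M T^-1], RHS [L M T^-1] ✓ — mass (scalar) times velocity (vector)
(C) a⃗ = v⃗·t: LHS [L T^-2], RHS [L] ✗ — acceleration is velocity per time; should be v⃗/t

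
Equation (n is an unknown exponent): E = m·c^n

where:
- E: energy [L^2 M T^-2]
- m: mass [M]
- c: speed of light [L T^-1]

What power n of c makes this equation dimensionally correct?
n = 2

E has dimensions [L^2 M T^-2]; c has dimensions [L T^-1].
The rest of the RHS has dimensions [M], so c^n must supply [L^2 T^-2].
With n = 2: m·c^2 has dimensions [L^2 M T^-2], matching the LHS ✓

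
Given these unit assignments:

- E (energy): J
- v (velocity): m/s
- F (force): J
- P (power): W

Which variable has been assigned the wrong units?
F

The variable F (force) should have units N, not J.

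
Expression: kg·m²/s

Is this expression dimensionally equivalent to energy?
No

The expression kg·m²/s has dimensions [L^2 M T^-1], but energy has dimensions [L^2 M T^-2].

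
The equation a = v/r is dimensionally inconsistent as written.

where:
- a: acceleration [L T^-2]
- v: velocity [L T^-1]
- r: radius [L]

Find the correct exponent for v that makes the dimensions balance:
The exponent of v should be 2: a = v^2/r

The LHS a has dimensions [L T^-2]; v has dimensions [L T^-1].
As written, the RHS v/r (exponent 1 on v) has dimensions [T^-1], which does not match.
With exponent 2, the RHS v^2/r has dimensions [L T^-2], matching the LHS.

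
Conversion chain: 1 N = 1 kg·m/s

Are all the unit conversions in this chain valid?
The chain is incorrect (it contains an error).

Incorrect: Newton is kg·m/s², not kg·m/s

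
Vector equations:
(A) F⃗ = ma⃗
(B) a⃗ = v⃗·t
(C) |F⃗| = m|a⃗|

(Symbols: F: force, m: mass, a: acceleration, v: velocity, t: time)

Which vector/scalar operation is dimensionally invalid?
(B) a⃗ = v⃗·t

(A) F⃗ = ma⃗: LHS [L M T^-2], RHS [L M T^-2] ✓ — Force and acceleration are vectors, mass is a scalar
(B) a⃗ = v⃗·t: LHS [L T^-2], RHS [L] ✗ — acceleration is velocity per time; should be v⃗/t
(C) |F⃗| = m|a⃗|: LHS [L M T^-2], RHS [L M T^-2] ✓ — magnitudes of vectors are scalars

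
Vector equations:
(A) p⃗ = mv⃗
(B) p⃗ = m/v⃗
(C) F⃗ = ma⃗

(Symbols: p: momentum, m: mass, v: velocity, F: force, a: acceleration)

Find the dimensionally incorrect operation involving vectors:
(B) p⃗ = m/v⃗

(A) p⃗ = mv⃗: LHS [L M T^-1], RHS [L M T^-1] ✓ — mass (scalar) times velocity (vector)
(B) p⃗ = m/v⃗: LHS [L M T^-1], RHS [L^-1 M T] ✗ — momentum is mass times velocity; should be mv⃗ (and division by a vector is undefined)
(C) F⃗ = ma⃗: LHS [L M T^-2], RHS [L M T^-2] ✓ — Force and acceleration are vectors, mass is a scalar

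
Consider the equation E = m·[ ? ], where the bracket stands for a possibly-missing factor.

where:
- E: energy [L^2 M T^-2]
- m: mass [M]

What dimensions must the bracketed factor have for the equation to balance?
[L^2 T^-2] — velocity squared (e.g. v²)

E has dimensions [L^2 M T^-2]; m has dimensions [M].
The bracketed factor must supply [L^2 M T^-2] / [M] = [L^2 T^-2].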